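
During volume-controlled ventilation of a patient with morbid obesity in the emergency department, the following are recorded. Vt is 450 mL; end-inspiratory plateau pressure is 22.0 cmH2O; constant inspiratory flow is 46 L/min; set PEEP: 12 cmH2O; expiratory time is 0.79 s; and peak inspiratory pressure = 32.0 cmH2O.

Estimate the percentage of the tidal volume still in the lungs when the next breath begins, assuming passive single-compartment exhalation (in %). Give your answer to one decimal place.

26.0

Flow: 46 L/min ÷ 60 = 0.7667 L/s.
R = (PIP − Pplat)/V̇ = (32.0 − 22.0) / 0.7667 = 10.0/0.7667 = 13.043 cmH2O·s/L.
C = Vt/(Pplat − PEEP) = 450.0 / (22.0 − 12) = 450.0/10.0 = 45.0 mL/cmH2O.
τ = R × C = 13.043 × 0.045 L/cmH2O = 0.5869 s.
Fraction remaining at end-expiration = e^(−Te/τ) = e^(−0.79/0.5869) = 0.2603 → 26.03%.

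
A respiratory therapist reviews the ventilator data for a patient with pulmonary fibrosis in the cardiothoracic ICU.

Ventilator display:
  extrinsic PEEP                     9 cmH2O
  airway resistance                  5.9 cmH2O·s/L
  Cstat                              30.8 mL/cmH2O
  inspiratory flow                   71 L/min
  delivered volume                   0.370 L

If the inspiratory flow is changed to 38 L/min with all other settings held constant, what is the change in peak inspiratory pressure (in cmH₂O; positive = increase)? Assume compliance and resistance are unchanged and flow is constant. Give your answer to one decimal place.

Flow: 71 L/min ÷ 60 = 1.1833 L/s.
New flow: 38 L/min ÷ 60 = 0.6333 L/s.
PIP = Vt/C + R·V̇ + PEEP (constant-flow equation of motion).
Only the resistive term changes: ΔPIP = R × ΔV̇ = 5.9 × (0.6333 − 1.1833) = 5.9 × -0.55 = -3.245 cmH2O.

-3.2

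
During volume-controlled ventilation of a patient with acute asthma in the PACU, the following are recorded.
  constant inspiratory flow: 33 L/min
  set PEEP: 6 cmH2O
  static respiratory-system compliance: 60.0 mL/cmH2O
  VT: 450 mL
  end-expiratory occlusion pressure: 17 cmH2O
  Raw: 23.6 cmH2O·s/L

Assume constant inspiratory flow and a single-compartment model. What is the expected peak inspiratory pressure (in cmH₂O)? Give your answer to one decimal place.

Flow: 33 L/min ÷ 60 = 0.55 L/s.
Total PEEP = 17 cmH2O (set 6 + intrinsic 11); this is the baseline alveolar pressure.
Equation of motion (constant flow): PIP = Vt/C + R·V̇ + PEEP.
PIP = 450/60.0 + 23.6×0.55 + 17 = 7.5 + 12.98 + 17 = 37.48 cmH2O.

37.5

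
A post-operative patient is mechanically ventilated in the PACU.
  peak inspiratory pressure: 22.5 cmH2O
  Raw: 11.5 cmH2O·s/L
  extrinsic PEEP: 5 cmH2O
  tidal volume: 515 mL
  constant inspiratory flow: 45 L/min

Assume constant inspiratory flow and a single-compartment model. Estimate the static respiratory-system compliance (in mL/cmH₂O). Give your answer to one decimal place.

Flow: 45 L/min ÷ 60 = 0.75 L/s.
Equation of motion (constant flow): PIP = Vt/C + R·V̇ + PEEP.
Vt/C = PIP − R·V̇ − PEEP = 22.5 − 11.5×0.75 − 5 = 22.5 − 8.625 − 5 = 8.875 cmH2O.
C = Vt / 8.875 = 515 / 8.875 = 58.028 mL/cmH2O.

58.0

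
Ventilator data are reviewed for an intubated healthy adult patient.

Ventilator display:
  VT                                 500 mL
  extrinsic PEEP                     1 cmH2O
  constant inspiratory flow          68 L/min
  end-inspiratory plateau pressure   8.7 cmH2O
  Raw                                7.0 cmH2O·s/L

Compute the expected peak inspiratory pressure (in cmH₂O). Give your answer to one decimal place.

16.6

Flow: 68 L/min ÷ 60 = 1.1333 L/s.
PIP = Pplat + Raw × flow = 8.7 + 7.0 × 1.1333 = 8.7 + 7.933 = 16.633 cmH2O.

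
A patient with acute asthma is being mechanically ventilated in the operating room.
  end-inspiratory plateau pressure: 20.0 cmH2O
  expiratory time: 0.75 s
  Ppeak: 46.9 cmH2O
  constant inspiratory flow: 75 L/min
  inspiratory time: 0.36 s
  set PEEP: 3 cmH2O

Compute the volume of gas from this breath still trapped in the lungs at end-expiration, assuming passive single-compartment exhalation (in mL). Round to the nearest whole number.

Flow: 75 L/min ÷ 60 = 1.25 L/s.
Vt = flow × Ti = 1.25 L/s × 0.36 s × 1000 mL/L = 450.0 mL.
R = (PIP − Pplat)/V̇ = (46.9 − 20.0) / 1.25 = 26.9/1.25 = 21.52 cmH2O·s/L.
C = Vt/(Pplat − PEEP) = 450.0 / (20.0 − 3) = 450.0/17.0 = 26.471 mL/cmH2O.
τ = R × C = 21.52 × 0.02647 L/cmH2O = 0.5696 s.
Fraction remaining = e^(−Te/τ) = e^(−0.75/0.5696) = 0.268.
Trapped volume = 450.0 × 0.268 = 120.6 mL.

121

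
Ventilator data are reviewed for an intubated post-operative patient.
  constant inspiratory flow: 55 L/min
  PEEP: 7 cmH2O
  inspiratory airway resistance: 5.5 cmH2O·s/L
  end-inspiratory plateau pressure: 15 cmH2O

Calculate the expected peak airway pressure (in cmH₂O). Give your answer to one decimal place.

Flow: 55 L/min ÷ 60 = 0.9167 L/s.
PIP = Pplat + Raw × flow = 15 + 5.5 × 0.9167 = 15 + 5.042 = 20.042 cmH2O.

20.0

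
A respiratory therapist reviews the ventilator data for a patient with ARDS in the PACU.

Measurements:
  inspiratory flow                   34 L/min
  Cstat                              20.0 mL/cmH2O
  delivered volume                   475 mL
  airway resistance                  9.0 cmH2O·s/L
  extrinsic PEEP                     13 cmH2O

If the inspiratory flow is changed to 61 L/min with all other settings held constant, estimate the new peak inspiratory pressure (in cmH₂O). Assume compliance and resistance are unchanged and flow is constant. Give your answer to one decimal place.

45.9

Flow: 34 L/min ÷ 60 = 0.5667 L/s.
New flow: 61 L/min ÷ 60 = 1.0167 L/s.
PIP = Vt/C + R·V̇ + PEEP (constant-flow equation of motion).
Only the resistive term changes: ΔPIP = R × ΔV̇ = 9.0 × (1.0167 − 0.5667) = 9.0 × 0.45 = 4.05 cmH2O.
Original PIP = 475/20.0 + 9.0×0.5667 + 13 = 41.85 cmH2O; new PIP = 41.85 + (4.05) = 45.9 cmH2O.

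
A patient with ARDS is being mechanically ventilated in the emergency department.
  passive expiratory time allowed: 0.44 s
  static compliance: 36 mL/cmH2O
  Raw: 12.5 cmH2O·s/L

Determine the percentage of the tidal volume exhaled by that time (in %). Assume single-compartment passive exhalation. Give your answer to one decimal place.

τ = R × C = 12.5 × 36 mL/cmH2O = 12.5 × 0.036 L/cmH2O = 0.45 s.
Passive exhalation: V(t)/V₀ = e^(−t/τ) = e^(−0.44/0.45) = 0.3761.
Fraction exhaled = 1 − 0.3761 = 0.6239 → 62.39%.

62.4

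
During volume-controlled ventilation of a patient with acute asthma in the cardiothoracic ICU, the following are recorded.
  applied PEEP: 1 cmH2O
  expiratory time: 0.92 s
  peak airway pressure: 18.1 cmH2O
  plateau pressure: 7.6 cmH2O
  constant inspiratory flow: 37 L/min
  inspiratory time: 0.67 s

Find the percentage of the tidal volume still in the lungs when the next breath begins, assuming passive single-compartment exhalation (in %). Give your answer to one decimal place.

42.2

Flow: 37 L/min ÷ 60 = 0.6167 L/s.
Vt = flow × Ti = 0.6167 L/s × 0.67 s × 1000 mL/L = 413.19 mL.
R = (PIP − Pplat)/V̇ = (18.1 − 7.6) / 0.6167 = 10.5/0.6167 = 17.026 cmH2O·s/L.
C = Vt/(Pplat − PEEP) = 413.19 / (7.6 − 1) = 413.19/6.6 = 62.605 mL/cmH2O.
τ = R × C = 17.026 × 0.06261 L/cmH2O = 1.066 s.
Fraction remaining at end-expiration = e^(−Te/τ) = e^(−0.92/1.066) = 0.4219 → 42.19%.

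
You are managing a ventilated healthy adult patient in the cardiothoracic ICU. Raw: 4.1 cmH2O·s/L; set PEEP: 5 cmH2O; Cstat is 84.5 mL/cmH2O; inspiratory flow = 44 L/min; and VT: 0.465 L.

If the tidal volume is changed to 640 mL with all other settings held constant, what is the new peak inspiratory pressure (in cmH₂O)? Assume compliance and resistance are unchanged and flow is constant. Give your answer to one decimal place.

Flow: 44 L/min ÷ 60 = 0.7333 L/s.
PIP = Vt/C + R·V̇ + PEEP (constant-flow equation of motion).
Only the elastic term changes: ΔPIP = ΔVt / C = (640 − 465) / 84.5 = 2.071 cmH2O.
Original PIP = 465/84.5 + 4.1×0.7333 + 5 = 13.509 cmH2O; new PIP = 13.509 + (2.071) = 15.58 cmH2O.

15.6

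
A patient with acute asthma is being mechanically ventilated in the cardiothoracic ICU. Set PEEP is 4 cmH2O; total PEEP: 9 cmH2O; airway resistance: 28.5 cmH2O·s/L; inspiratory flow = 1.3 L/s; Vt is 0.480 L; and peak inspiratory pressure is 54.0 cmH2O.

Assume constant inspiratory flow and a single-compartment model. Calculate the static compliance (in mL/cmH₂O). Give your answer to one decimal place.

60.4

Total PEEP = 9 cmH2O (set 4 + intrinsic 5); this is the baseline alveolar pressure.
Equation of motion (constant flow): PIP = Vt/C + R·V̇ + PEEP.
Vt/C = PIP − R·V̇ − PEEP = 54.0 − 28.5×1.3 − 9 = 54.0 − 37.05 − 9 = 7.95 cmH2O.
C = Vt / 7.95 = 480 / 7.95 = 60.377 mL/cmH2O.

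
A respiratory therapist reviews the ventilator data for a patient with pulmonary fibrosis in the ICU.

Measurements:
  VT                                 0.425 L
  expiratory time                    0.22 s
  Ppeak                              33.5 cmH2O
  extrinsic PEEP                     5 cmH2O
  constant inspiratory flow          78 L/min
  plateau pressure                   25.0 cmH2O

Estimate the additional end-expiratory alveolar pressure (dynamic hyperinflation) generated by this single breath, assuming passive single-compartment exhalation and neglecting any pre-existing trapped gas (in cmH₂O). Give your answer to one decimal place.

Flow: 78 L/min ÷ 60 = 1.3 L/s.
R = (PIP − Pplat)/V̇ = (33.5 − 25.0) / 1.3 = 8.5/1.3 = 6.538 cmH2O·s/L.
C = Vt/(Pplat − PEEP) = 425.0 / (25.0 − 5) = 425.0/20.0 = 21.25 mL/cmH2O.
τ = R × C = 6.538 × 0.02125 L/cmH2O = 0.1389 s.
Fraction remaining = e^(−Te/τ) = e^(−0.22/0.1389) = 0.2052; trapped volume = 425.0 × 0.2052 = 87.21 mL.
Additional alveolar pressure from trapping ≈ V_trapped / C = 87.21 / 21.25 = 4.104 cmH2O.

4.1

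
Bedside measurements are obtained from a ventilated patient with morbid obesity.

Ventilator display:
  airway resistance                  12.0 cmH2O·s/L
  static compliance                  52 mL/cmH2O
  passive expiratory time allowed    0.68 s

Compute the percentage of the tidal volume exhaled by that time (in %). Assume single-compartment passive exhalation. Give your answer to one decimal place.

66.4

τ = R × C = 12.0 × 52 mL/cmH2O = 12.0 × 0.052 L/cmH2O = 0.624 s.
Passive exhalation: V(t)/V₀ = e^(−t/τ) = e^(−0.68/0.624) = 0.3363.
Fraction exhaled = 1 − 0.3363 = 0.6637 → 66.37%.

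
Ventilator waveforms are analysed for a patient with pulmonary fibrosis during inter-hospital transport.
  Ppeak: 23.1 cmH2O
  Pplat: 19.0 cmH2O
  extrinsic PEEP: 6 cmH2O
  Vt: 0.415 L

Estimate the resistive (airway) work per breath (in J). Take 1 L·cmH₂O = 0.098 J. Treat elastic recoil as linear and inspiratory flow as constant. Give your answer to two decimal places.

With constant inspiratory flow the resistive pressure is constant at PIP − Pplat = 23.1 − 19.0 = 4.1 cmH2O, so resistive work = 4.1 × 0.415 = 1.702 L·cmH2O.
× 0.098 J/(L·cmH2O) → 0.1668 J.

0.17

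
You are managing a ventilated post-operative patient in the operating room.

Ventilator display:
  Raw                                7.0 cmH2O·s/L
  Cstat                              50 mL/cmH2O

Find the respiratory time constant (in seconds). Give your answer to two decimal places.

0.35

τ = R × C = 7.0 × 50 mL/cmH2O = 7.0 × 0.050 L/cmH2O = 0.35 s.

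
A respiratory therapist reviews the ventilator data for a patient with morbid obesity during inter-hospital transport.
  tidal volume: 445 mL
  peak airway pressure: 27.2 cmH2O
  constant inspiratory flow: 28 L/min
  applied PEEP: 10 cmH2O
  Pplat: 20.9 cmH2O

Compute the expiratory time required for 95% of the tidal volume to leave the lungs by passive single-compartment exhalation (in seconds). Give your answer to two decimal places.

1.65

Flow: 28 L/min ÷ 60 = 0.4667 L/s.
R = (PIP − Pplat)/V̇ = (27.2 − 20.9) / 0.4667 = 6.3/0.4667 = 13.499 cmH2O·s/L.
C = Vt/(Pplat − PEEP) = 445.0 / (20.9 − 10) = 445.0/10.9 = 40.826 mL/cmH2O.
τ = R × C = 13.499 × 0.04083 L/cmH2O = 0.5512 s.
t = −τ·ln(1 − 0.95) = −0.5512·ln(0.05) = 1.651 s.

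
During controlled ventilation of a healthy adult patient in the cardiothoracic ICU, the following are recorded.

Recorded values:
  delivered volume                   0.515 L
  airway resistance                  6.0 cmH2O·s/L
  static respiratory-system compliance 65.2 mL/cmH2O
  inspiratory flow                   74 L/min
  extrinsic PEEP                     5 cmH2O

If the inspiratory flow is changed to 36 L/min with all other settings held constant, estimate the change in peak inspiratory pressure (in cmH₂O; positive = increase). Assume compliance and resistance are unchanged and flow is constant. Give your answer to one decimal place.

-3.8

Flow: 74 L/min ÷ 60 = 1.2333 L/s.
New flow: 36 L/min ÷ 60 = 0.6 L/s.
PIP = Vt/C + R·V̇ + PEEP (constant-flow equation of motion).
Only the resistive term changes: ΔPIP = R × ΔV̇ = 6.0 × (0.6 − 1.2333) = 6.0 × -0.6333 = -3.8 cmH2O.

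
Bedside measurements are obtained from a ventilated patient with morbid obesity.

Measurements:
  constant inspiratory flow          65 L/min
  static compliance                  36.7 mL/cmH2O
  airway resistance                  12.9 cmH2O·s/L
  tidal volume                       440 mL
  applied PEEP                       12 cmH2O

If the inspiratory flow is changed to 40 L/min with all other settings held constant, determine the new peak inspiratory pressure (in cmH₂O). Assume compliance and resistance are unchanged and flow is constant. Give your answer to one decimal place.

Flow: 65 L/min ÷ 60 = 1.0833 L/s.
New flow: 40 L/min ÷ 60 = 0.6667 L/s.
PIP = Vt/C + R·V̇ + PEEP (constant-flow equation of motion).
Only the resistive term changes: ΔPIP = R × ΔV̇ = 12.9 × (0.6667 − 1.0833) = 12.9 × -0.4166 = -5.374 cmH2O.
Original PIP = 440/36.7 + 12.9×1.0833 + 12 = 37.964 cmH2O; new PIP = 37.964 + (-5.374) = 32.59 cmH2O.

32.6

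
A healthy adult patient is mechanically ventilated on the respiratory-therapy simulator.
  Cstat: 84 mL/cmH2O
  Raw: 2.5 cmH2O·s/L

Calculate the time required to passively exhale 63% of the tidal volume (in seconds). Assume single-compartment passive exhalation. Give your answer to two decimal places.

0.21

τ = R × C = 2.5 × 84 mL/cmH2O = 2.5 × 0.084 L/cmH2O = 0.21 s.
Exhaled fraction f = 1 − e^(−t/τ) → t = −τ·ln(1 − f) = −0.21·ln(0.37) = 0.2088 s.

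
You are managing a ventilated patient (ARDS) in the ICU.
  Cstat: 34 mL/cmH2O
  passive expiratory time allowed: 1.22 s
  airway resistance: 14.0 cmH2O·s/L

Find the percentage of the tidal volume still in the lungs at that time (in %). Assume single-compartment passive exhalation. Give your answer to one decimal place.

τ = R × C = 14.0 × 34 mL/cmH2O = 14.0 × 0.034 L/cmH2O = 0.476 s.
Passive exhalation: V(t)/V₀ = e^(−t/τ) = e^(−1.22/0.476) = 0.07707.
Fraction remaining = 0.07707 → 7.707%.

7.7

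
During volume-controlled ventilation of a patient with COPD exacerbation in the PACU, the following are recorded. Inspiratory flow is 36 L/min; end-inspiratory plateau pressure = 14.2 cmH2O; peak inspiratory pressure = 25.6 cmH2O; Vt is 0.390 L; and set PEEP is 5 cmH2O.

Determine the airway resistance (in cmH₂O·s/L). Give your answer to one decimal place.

Flow: 36 L/min ÷ 60 = 0.6 L/s.
Raw = (PIP − Pplat) / flow = (25.6 − 14.2) / 0.6 = 11.4 / 0.6 = 19.0 cmH2O·s/L.

19.0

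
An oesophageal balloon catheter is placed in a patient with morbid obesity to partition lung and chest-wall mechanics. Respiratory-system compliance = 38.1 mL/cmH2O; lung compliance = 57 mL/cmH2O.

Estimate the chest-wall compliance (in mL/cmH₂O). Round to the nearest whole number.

1/Ccw = 1/Crs − 1/CL.
1/Ccw = 1/38.1 − 1/57 = 0.008703.
Ccw = 114.9 mL/cmH2O.

115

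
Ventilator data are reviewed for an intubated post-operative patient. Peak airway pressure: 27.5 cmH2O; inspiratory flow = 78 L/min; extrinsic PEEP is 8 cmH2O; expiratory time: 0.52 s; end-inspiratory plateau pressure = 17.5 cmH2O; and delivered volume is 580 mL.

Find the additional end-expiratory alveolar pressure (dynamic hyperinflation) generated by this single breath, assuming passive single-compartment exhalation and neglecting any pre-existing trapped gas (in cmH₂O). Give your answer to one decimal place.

Flow: 78 L/min ÷ 60 = 1.3 L/s.
R = (PIP − Pplat)/V̇ = (27.5 − 17.5) / 1.3 = 10.0/1.3 = 7.692 cmH2O·s/L.
C = Vt/(Pplat − PEEP) = 580.0 / (17.5 − 8) = 580.0/9.5 = 61.053 mL/cmH2O.
τ = R × C = 7.692 × 0.06105 L/cmH2O = 0.4696 s.
Fraction remaining = e^(−Te/τ) = e^(−0.52/0.4696) = 0.3304; trapped volume = 580.0 × 0.3304 = 191.63 mL.
Additional alveolar pressure from trapping ≈ V_trapped / C = 191.63 / 61.053 = 3.139 cmH2O.

3.1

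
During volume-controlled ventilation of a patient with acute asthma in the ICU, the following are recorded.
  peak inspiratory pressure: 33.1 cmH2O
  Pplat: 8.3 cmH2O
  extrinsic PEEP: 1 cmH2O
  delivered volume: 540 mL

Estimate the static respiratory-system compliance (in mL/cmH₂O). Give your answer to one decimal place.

74.0

Cstat = Vt / (Pplat − PEEP) = 540 / (8.3 − 1) = 540 / 7.3 = 73.973 mL/cmH2O.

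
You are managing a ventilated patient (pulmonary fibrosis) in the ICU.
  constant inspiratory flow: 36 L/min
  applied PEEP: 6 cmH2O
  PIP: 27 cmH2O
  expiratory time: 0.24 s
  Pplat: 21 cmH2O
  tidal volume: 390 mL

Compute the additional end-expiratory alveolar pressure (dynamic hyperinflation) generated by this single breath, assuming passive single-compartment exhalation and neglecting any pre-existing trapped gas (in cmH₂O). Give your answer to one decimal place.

Flow: 36 L/min ÷ 60 = 0.6 L/s.
R = (PIP − Pplat)/V̇ = (27 − 21) / 0.6 = 6.0/0.6 = 10.0 cmH2O·s/L.
C = Vt/(Pplat − PEEP) = 390.0 / (21 − 6) = 390.0/15.0 = 26.0 mL/cmH2O.
τ = R × C = 10.0 × 0.026 L/cmH2O = 0.26 s.
Fraction remaining = e^(−Te/τ) = e^(−0.24/0.26) = 0.3973; trapped volume = 390.0 × 0.3973 = 154.95 mL.
Additional alveolar pressure from trapping ≈ V_trapped / C = 154.95 / 26.0 = 5.96 cmH2O.

6.0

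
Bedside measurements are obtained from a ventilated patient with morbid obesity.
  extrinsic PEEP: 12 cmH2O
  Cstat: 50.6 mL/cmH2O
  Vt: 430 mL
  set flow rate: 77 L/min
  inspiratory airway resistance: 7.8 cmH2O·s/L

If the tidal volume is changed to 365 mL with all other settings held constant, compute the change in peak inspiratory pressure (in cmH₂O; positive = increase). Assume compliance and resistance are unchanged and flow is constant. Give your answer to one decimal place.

PIP = Vt/C + R·V̇ + PEEP (constant-flow equation of motion).
Only the elastic term changes: ΔPIP = ΔVt / C = (365 − 430) / 50.6 = -1.285 cmH2O.

-1.3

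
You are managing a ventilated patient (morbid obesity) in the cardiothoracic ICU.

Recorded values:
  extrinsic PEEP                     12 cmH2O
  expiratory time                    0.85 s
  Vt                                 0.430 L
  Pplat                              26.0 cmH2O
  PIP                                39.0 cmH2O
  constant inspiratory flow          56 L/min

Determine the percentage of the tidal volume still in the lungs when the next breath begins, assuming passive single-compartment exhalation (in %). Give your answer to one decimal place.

Flow: 56 L/min ÷ 60 = 0.9333 L/s.
R = (PIP − Pplat)/V̇ = (39.0 − 26.0) / 0.9333 = 13.0/0.9333 = 13.929 cmH2O·s/L.
C = Vt/(Pplat − PEEP) = 430.0 / (26.0 − 12) = 430.0/14.0 = 30.714 mL/cmH2O.
τ = R × C = 13.929 × 0.03071 L/cmH2O = 0.4278 s.
Fraction remaining at end-expiration = e^(−Te/τ) = e^(−0.85/0.4278) = 0.1371 → 13.71%.

13.7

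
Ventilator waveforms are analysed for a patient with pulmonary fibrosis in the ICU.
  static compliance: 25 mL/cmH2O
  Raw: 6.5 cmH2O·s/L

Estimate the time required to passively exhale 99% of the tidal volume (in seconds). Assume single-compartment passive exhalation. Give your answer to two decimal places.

0.75

τ = R × C = 6.5 × 25 mL/cmH2O = 6.5 × 0.025 L/cmH2O = 0.1625 s.
Exhaled fraction f = 1 − e^(−t/τ) → t = −τ·ln(1 − f) = −0.1625·ln(0.01) = 0.7483 s.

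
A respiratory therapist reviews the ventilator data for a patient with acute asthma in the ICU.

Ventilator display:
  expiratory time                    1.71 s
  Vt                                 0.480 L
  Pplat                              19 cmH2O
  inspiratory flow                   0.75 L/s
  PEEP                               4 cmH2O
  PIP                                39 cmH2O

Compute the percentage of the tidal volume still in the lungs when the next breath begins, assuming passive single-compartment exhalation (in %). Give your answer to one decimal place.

R = (PIP − Pplat)/V̇ = (39 − 19) / 0.75 = 20.0/0.75 = 26.667 cmH2O·s/L.
C = Vt/(Pplat − PEEP) = 480.0 / (19 − 4) = 480.0/15.0 = 32.0 mL/cmH2O.
τ = R × C = 26.667 × 0.032 L/cmH2O = 0.8533 s.
Fraction remaining at end-expiration = e^(−Te/τ) = e^(−1.71/0.8533) = 0.1348 → 13.48%.

13.5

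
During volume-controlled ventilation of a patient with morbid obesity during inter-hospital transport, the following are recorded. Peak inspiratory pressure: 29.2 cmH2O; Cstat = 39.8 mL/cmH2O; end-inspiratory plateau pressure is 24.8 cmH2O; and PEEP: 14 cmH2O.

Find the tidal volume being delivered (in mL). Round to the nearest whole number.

430

Vt = Cstat × (Pplat − PEEP) = 39.8 × (24.8 − 14) = 39.8 × 10.8 = 429.84 mL.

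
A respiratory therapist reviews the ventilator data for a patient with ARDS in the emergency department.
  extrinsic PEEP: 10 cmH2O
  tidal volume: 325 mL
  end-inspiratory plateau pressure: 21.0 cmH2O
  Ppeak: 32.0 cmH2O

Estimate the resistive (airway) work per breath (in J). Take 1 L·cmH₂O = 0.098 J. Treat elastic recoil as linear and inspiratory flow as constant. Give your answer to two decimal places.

With constant inspiratory flow the resistive pressure is constant at PIP − Pplat = 32.0 − 21.0 = 11.0 cmH2O, so resistive work = 11.0 × 0.325 = 3.575 L·cmH2O.
× 0.098 J/(L·cmH2O) → 0.3504 J.

0.35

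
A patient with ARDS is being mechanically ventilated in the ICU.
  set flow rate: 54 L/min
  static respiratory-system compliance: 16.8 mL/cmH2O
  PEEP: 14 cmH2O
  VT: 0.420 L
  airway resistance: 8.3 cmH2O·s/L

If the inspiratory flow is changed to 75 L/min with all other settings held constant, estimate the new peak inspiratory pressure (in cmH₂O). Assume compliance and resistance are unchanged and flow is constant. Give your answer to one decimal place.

49.4

Flow: 54 L/min ÷ 60 = 0.9 L/s.
New flow: 75 L/min ÷ 60 = 1.25 L/s.
PIP = Vt/C + R·V̇ + PEEP (constant-flow equation of motion).
Only the resistive term changes: ΔPIP = R × ΔV̇ = 8.3 × (1.25 − 0.9) = 8.3 × 0.35 = 2.905 cmH2O.
Original PIP = 420/16.8 + 8.3×0.9 + 14 = 46.47 cmH2O; new PIP = 46.47 + (2.905) = 49.375 cmH2O.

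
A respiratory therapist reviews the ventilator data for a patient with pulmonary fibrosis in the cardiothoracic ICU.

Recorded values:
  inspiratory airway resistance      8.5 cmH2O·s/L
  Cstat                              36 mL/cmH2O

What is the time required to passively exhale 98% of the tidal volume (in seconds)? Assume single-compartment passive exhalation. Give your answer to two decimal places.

τ = R × C = 8.5 × 36 mL/cmH2O = 8.5 × 0.036 L/cmH2O = 0.306 s.
Exhaled fraction f = 1 − e^(−t/τ) → t = −τ·ln(1 − f) = −0.306·ln(0.02) = 1.197 s.

1.20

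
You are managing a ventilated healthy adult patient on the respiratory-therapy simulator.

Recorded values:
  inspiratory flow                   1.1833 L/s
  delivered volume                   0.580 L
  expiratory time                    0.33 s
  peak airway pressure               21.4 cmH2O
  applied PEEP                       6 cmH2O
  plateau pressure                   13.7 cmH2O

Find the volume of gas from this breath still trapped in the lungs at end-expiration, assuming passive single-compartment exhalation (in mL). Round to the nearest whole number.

296

R = (PIP − Pplat)/V̇ = (21.4 − 13.7) / 1.1833 = 7.7/1.1833 = 6.507 cmH2O·s/L.
C = Vt/(Pplat − PEEP) = 580.0 / (13.7 − 6) = 580.0/7.7 = 75.325 mL/cmH2O.
τ = R × C = 6.507 × 0.07533 L/cmH2O = 0.4902 s.
Fraction remaining = e^(−Te/τ) = e^(−0.33/0.4902) = 0.5101.
Trapped volume = 580.0 × 0.5101 = 295.86 mL.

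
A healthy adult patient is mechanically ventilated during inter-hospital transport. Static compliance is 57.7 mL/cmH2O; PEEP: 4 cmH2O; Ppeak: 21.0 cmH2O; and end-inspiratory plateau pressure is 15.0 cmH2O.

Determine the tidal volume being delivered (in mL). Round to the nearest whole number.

Vt = Cstat × (Pplat − PEEP) = 57.7 × (15.0 − 4) = 57.7 × 11.0 = 634.7 mL.

635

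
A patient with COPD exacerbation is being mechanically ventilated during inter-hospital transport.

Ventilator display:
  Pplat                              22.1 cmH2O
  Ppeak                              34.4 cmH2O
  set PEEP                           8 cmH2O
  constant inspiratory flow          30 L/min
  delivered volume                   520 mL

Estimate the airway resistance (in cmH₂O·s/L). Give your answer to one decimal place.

Flow: 30 L/min ÷ 60 = 0.5 L/s.
Raw = (PIP − Pplat) / flow = (34.4 − 22.1) / 0.5 = 12.3 / 0.5 = 24.6 cmH2O·s/L.

24.6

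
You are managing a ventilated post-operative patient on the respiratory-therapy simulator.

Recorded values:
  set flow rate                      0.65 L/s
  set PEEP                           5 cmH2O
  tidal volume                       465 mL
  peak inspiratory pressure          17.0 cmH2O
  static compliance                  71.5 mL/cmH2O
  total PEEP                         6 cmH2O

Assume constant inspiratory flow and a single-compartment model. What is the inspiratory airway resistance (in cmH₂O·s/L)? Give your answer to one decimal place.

Total PEEP = 6 cmH2O (set 5 + intrinsic 1); this is the baseline alveolar pressure.
Equation of motion (constant flow): PIP = Vt/C + R·V̇ + PEEP.
R·V̇ = PIP − Vt/C − PEEP = 17.0 − 465/71.5 − 6 = 17.0 − 6.503 − 6 = 4.497 cmH2O.
R = 4.497 / 0.65 = 6.918 cmH2O·s/L.

6.9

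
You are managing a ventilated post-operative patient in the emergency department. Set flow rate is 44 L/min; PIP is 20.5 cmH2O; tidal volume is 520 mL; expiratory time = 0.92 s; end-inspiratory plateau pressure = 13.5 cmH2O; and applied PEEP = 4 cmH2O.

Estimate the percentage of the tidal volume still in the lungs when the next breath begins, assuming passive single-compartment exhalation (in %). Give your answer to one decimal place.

17.2

Flow: 44 L/min ÷ 60 = 0.7333 L/s.
R = (PIP − Pplat)/V̇ = (20.5 − 13.5) / 0.7333 = 7.0/0.7333 = 9.546 cmH2O·s/L.
C = Vt/(Pplat − PEEP) = 520.0 / (13.5 − 4) = 520.0/9.5 = 54.737 mL/cmH2O.
τ = R × C = 9.546 × 0.05474 L/cmH2O = 0.5225 s.
Fraction remaining at end-expiration = e^(−Te/τ) = e^(−0.92/0.5225) = 0.1719 → 17.19%.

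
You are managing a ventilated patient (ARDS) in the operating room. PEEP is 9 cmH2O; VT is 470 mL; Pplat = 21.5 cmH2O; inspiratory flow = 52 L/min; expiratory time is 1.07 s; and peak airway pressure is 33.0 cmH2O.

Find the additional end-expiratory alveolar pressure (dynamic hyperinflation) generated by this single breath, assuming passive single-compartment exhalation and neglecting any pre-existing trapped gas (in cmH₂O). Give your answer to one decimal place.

1.5

Flow: 52 L/min ÷ 60 = 0.8667 L/s.
R = (PIP − Pplat)/V̇ = (33.0 − 21.5) / 0.8667 = 11.5/0.8667 = 13.269 cmH2O·s/L.
C = Vt/(Pplat − PEEP) = 470.0 / (21.5 − 9) = 470.0/12.5 = 37.6 mL/cmH2O.
τ = R × C = 13.269 × 0.0376 L/cmH2O = 0.4989 s.
Fraction remaining = e^(−Te/τ) = e^(−1.07/0.4989) = 0.1171; trapped volume = 470.0 × 0.1171 = 55.037 mL.
Additional alveolar pressure from trapping ≈ V_trapped / C = 55.037 / 37.6 = 1.464 cmH2O.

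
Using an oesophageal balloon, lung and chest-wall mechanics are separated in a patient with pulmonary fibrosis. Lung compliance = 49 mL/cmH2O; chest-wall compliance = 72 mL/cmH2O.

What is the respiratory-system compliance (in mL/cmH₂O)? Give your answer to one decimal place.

Lung and chest wall are elastances in series: 1/Crs = 1/CL + 1/Ccw.
1/Crs = 1/49 + 1/72 = 0.0343.
Crs = 29.155 mL/cmH2O.

29.2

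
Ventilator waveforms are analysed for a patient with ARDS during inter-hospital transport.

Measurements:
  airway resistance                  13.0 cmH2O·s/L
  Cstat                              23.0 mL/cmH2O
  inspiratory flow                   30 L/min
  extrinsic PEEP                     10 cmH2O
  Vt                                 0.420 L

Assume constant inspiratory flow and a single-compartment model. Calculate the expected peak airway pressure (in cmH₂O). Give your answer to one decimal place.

Flow: 30 L/min ÷ 60 = 0.5 L/s.
Equation of motion (constant flow): PIP = Vt/C + R·V̇ + PEEP.
PIP = 420/23.0 + 13.0×0.5 + 10 = 18.261 + 6.5 + 10 = 34.761 cmH2O.

34.8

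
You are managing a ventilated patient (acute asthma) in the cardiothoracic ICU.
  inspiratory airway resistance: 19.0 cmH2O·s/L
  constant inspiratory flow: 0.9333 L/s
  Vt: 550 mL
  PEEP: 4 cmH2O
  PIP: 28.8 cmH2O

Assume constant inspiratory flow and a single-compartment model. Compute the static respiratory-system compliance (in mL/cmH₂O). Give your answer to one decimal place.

77.8

Equation of motion (constant flow): PIP = Vt/C + R·V̇ + PEEP.
Vt/C = PIP − R·V̇ − PEEP = 28.8 − 19.0×0.9333 − 4 = 28.8 − 17.733 − 4 = 7.067 cmH2O.
C = Vt / 7.067 = 550 / 7.067 = 77.827 mL/cmH2O.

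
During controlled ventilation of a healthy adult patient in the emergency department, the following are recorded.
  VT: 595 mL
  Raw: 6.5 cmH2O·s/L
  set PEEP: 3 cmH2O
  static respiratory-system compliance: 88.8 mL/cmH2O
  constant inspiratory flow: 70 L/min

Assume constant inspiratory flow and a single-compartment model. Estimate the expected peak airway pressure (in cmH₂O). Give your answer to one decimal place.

Flow: 70 L/min ÷ 60 = 1.1667 L/s.
Equation of motion (constant flow): PIP = Vt/C + R·V̇ + PEEP.
PIP = 595/88.8 + 6.5×1.1667 + 3 = 6.7 + 7.584 + 3 = 17.284 cmH2O.

17.3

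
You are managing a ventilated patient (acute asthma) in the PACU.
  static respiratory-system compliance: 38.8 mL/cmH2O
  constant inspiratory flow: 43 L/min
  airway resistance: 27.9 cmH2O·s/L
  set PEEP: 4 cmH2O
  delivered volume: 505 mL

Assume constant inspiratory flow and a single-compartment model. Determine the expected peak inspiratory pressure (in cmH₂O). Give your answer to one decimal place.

Flow: 43 L/min ÷ 60 = 0.7167 L/s.
Equation of motion (constant flow): PIP = Vt/C + R·V̇ + PEEP.
PIP = 505/38.8 + 27.9×0.7167 + 4 = 13.015 + 19.996 + 4 = 37.011 cmH2O.

37.0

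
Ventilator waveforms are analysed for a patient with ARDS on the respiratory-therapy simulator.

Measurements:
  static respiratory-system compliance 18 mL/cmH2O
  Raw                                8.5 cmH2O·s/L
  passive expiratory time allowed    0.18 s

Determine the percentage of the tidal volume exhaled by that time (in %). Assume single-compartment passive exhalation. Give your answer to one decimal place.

69.2

τ = R × C = 8.5 × 18 mL/cmH2O = 8.5 × 0.018 L/cmH2O = 0.153 s.
Passive exhalation: V(t)/V₀ = e^(−t/τ) = e^(−0.18/0.153) = 0.3084.
Fraction exhaled = 1 − 0.3084 = 0.6916 → 69.16%.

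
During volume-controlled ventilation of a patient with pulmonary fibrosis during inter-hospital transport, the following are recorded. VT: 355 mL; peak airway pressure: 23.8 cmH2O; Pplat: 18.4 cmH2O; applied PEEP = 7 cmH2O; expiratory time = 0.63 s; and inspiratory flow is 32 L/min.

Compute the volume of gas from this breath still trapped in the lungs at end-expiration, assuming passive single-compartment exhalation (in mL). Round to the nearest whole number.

48

Flow: 32 L/min ÷ 60 = 0.5333 L/s.
R = (PIP − Pplat)/V̇ = (23.8 − 18.4) / 0.5333 = 5.4/0.5333 = 10.126 cmH2O·s/L.
C = Vt/(Pplat − PEEP) = 355.0 / (18.4 − 7) = 355.0/11.4 = 31.14 mL/cmH2O.
τ = R × C = 10.126 × 0.03114 L/cmH2O = 0.3153 s.
Fraction remaining = e^(−Te/τ) = e^(−0.63/0.3153) = 0.1356.
Trapped volume = 355.0 × 0.1356 = 48.138 mL.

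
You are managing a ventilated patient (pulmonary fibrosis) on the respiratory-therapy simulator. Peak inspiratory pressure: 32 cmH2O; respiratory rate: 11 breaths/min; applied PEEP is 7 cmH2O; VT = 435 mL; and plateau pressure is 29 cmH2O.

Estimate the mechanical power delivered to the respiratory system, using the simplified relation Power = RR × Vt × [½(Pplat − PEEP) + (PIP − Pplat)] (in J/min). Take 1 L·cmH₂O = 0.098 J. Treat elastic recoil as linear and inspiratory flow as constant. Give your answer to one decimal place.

6.6

Per-breath work = Vt × [½(Pplat−PEEP) + (PIP−Pplat)] = 0.435 × [0.5×22.0 + 3.0] = 0.435 × 14.0 = 6.09 L·cmH2O.
Power = 11 × 6.09 = 66.99 L·cmH2O/min.
× 0.098 J/(L·cmH2O) → 6.565 J/min.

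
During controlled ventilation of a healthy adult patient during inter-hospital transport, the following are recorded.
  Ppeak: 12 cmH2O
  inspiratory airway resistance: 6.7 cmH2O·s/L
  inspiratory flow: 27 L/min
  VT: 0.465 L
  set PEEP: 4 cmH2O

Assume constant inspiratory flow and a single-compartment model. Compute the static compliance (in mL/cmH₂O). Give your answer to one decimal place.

93.3

Flow: 27 L/min ÷ 60 = 0.45 L/s.
Equation of motion (constant flow): PIP = Vt/C + R·V̇ + PEEP.
Vt/C = PIP − R·V̇ − PEEP = 12 − 6.7×0.45 − 4 = 12 − 3.015 − 4 = 4.985 cmH2O.
C = Vt / 4.985 = 465 / 4.985 = 93.28 mL/cmH2O.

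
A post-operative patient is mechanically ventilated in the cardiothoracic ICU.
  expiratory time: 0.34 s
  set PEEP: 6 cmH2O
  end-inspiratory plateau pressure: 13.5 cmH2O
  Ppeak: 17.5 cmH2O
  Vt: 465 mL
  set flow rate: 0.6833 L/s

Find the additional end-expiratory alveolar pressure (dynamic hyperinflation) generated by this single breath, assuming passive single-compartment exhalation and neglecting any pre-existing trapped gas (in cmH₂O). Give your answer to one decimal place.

R = (PIP − Pplat)/V̇ = (17.5 − 13.5) / 0.6833 = 4.0/0.6833 = 5.854 cmH2O·s/L.
C = Vt/(Pplat − PEEP) = 465.0 / (13.5 − 6) = 465.0/7.5 = 62.0 mL/cmH2O.
τ = R × C = 5.854 × 0.062 L/cmH2O = 0.3629 s.
Fraction remaining = e^(−Te/τ) = e^(−0.34/0.3629) = 0.3918; trapped volume = 465.0 × 0.3918 = 182.19 mL.
Additional alveolar pressure from trapping ≈ V_trapped / C = 182.19 / 62.0 = 2.939 cmH2O.

2.9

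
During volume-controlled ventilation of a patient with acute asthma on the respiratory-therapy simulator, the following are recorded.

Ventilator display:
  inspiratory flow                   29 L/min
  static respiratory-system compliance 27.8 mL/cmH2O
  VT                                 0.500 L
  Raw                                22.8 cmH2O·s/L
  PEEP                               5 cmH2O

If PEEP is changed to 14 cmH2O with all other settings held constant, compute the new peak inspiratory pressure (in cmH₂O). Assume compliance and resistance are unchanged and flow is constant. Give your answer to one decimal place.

43.0

Flow: 29 L/min ÷ 60 = 0.4833 L/s.
PIP = Vt/C + R·V̇ + PEEP (constant-flow equation of motion).
Only the baseline term changes: ΔPIP = ΔPEEP = 14 − 5 = 9.0 cmH2O.
Original PIP = 500/27.8 + 22.8×0.4833 + 5 = 34.005 cmH2O; new PIP = 34.005 + (9.0) = 43.005 cmH2O.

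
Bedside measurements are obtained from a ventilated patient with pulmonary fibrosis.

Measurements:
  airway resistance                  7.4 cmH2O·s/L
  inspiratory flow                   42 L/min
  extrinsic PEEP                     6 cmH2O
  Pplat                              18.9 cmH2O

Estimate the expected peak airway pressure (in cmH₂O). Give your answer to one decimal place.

Flow: 42 L/min ÷ 60 = 0.7 L/s.
PIP = Pplat + Raw × flow = 18.9 + 7.4 × 0.7 = 18.9 + 5.18 = 24.08 cmH2O.

24.1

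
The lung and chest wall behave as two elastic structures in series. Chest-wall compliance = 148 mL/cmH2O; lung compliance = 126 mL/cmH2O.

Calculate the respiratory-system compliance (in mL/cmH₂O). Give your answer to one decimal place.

Lung and chest wall are elastances in series: 1/Crs = 1/CL + 1/Ccw.
1/Crs = 1/126 + 1/148 = 0.01469.
Crs = 68.074 mL/cmH2O.

68.1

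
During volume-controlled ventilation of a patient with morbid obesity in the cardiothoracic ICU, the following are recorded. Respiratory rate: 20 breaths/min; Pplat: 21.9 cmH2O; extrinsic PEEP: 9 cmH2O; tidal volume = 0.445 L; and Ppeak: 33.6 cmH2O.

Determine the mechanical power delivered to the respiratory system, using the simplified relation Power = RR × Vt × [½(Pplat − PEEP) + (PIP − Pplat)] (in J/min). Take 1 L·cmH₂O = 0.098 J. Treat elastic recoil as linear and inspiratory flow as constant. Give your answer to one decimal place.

15.8

Per-breath work = Vt × [½(Pplat−PEEP) + (PIP−Pplat)] = 0.445 × [0.5×12.9 + 11.7] = 0.445 × 18.15 = 8.077 L·cmH2O.
Power = 20 × 8.077 = 161.54 L·cmH2O/min.
× 0.098 J/(L·cmH2O) → 15.831 J/min.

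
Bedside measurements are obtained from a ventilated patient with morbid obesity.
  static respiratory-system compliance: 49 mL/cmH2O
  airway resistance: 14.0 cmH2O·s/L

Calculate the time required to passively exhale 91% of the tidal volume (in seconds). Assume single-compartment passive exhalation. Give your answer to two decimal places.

1.65

τ = R × C = 14.0 × 49 mL/cmH2O = 14.0 × 0.049 L/cmH2O = 0.686 s.
Exhaled fraction f = 1 − e^(−t/τ) → t = −τ·ln(1 − f) = −0.686·ln(0.09) = 1.652 s.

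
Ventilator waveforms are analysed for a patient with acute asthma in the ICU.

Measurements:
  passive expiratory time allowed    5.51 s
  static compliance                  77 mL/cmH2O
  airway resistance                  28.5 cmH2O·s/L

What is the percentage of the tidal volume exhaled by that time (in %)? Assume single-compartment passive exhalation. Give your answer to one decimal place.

91.9

τ = R × C = 28.5 × 77 mL/cmH2O = 28.5 × 0.077 L/cmH2O = 2.195 s.
Passive exhalation: V(t)/V₀ = e^(−t/τ) = e^(−5.51/2.195) = 0.08125.
Fraction exhaled = 1 − 0.08125 = 0.9188 → 91.88%.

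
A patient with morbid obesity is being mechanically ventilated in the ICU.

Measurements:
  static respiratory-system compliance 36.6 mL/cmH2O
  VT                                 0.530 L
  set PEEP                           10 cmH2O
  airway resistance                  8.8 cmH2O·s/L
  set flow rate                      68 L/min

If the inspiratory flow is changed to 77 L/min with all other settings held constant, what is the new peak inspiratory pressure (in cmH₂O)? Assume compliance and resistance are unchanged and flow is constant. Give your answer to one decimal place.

35.8

Flow: 68 L/min ÷ 60 = 1.1333 L/s.
New flow: 77 L/min ÷ 60 = 1.2833 L/s.
PIP = Vt/C + R·V̇ + PEEP (constant-flow equation of motion).
Only the resistive term changes: ΔPIP = R × ΔV̇ = 8.8 × (1.2833 − 1.1333) = 8.8 × 0.15 = 1.32 cmH2O.
Original PIP = 530/36.6 + 8.8×1.1333 + 10 = 34.454 cmH2O; new PIP = 34.454 + (1.32) = 35.774 cmH2O.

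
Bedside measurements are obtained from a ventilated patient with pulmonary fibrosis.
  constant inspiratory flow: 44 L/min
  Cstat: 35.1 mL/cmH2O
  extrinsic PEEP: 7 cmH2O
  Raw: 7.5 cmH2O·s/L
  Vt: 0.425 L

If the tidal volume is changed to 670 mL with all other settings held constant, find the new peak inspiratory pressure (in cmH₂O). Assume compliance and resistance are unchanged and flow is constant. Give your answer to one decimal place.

Flow: 44 L/min ÷ 60 = 0.7333 L/s.
PIP = Vt/C + R·V̇ + PEEP (constant-flow equation of motion).
Only the elastic term changes: ΔPIP = ΔVt / C = (670 − 425) / 35.1 = 6.98 cmH2O.
Original PIP = 425/35.1 + 7.5×0.7333 + 7 = 24.608 cmH2O; new PIP = 24.608 + (6.98) = 31.588 cmH2O.

31.6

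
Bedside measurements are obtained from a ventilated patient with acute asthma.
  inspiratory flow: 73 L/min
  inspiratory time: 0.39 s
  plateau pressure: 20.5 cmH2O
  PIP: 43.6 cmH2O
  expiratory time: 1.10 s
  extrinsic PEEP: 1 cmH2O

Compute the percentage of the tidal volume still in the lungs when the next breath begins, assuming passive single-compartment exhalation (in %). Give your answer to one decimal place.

Flow: 73 L/min ÷ 60 = 1.2167 L/s.
Vt = flow × Ti = 1.2167 L/s × 0.39 s × 1000 mL/L = 474.51 mL.
R = (PIP − Pplat)/V̇ = (43.6 − 20.5) / 1.2167 = 23.1/1.2167 = 18.986 cmH2O·s/L.
C = Vt/(Pplat − PEEP) = 474.51 / (20.5 − 1) = 474.51/19.5 = 24.334 mL/cmH2O.
τ = R × C = 18.986 × 0.02433 L/cmH2O = 0.4619 s.
Fraction remaining at end-expiration = e^(−Te/τ) = e^(−1.10/0.4619) = 0.09241 → 9.241%.

9.2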